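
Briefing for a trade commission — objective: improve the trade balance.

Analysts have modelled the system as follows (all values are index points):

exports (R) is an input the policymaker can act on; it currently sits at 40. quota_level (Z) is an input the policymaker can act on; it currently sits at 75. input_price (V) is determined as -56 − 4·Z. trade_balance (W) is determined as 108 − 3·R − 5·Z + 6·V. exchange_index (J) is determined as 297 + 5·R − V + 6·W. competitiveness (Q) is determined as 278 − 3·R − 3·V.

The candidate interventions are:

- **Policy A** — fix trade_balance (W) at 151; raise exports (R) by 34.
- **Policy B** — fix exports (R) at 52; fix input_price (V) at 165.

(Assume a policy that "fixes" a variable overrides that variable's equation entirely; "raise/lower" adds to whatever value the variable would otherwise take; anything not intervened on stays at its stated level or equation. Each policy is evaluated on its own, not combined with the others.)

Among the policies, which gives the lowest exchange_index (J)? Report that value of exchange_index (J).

1929

Policy A (W := 151, R + 34):
  R = 40 + 34 = 74
  Z = 75
  V = -56 − 4·75 = -356
  W = 151
  J = 297 + 5·74 − (-356) + 6·151 = 1929
Policy B (R := 52, V := 165):
  R = 52
  Z = 75
  V = 165
  W = 108 − 3·52 − 5·75 + 6·165 = 567
  J = 297 + 5·52 − 165 + 6·567 = 3794
Comparing — Policy A: J=1929, Policy B: J=3794. Lowest is 1929 (Policy A).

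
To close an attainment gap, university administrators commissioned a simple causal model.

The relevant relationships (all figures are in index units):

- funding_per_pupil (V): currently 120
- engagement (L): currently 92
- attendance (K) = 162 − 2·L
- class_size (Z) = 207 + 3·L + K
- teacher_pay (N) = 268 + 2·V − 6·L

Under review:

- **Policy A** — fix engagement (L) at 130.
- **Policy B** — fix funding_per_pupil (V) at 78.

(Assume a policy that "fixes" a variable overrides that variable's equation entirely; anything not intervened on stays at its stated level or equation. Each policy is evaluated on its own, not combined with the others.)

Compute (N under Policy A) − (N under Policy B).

-144

Policy A (L := 130):
  V = 120
  L = 130
  N = 268 + 2·120 − 6·130 = -272
Policy B (V := 78):
  V = 78
  L = 92
  N = 268 + 2·78 − 6·92 = -128
N: -272 − (-128) = -144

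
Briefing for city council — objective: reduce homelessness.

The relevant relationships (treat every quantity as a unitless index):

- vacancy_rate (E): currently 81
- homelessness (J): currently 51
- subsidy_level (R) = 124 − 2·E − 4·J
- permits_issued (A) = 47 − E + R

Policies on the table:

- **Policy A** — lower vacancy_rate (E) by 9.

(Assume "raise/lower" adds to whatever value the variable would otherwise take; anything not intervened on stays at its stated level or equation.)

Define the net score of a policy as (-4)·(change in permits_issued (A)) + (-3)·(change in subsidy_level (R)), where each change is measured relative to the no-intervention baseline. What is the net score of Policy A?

-162

Baseline:
  E = 81
  J = 51
  R = 124 − 2·81 − 4·51 = -242
  A = 47 − 81 + (-242) = -276
Policy A (E − 9):
  E = 81 − 9 = 72
  J = 51
  R = 124 − 2·72 − 4·51 = -224
  A = 47 − 72 + (-224) = -249
ΔA = -249 − (-276) = 27; ΔR = -224 − (-242) = 18
Score = (-4)·27 + (-3)·18 = -162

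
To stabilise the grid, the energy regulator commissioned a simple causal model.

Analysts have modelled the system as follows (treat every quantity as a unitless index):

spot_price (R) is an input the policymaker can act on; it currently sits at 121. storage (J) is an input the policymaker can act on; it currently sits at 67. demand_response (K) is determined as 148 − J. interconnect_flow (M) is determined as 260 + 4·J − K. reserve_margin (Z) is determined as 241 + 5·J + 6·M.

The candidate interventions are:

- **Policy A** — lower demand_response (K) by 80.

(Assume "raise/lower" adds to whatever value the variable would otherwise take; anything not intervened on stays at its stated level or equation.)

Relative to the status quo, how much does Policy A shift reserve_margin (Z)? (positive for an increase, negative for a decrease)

480

Baseline:
  J = 67
  K = 148 − 67 = 81
  M = 260 + 4·67 − 81 = 447
  Z = 241 + 5·67 + 6·447 = 3258
Policy A (K − 80):
  J = 67
  K = 148 − 67 (−80 from intervention) = 1
  M = 260 + 4·67 − 1 = 527
  Z = 241 + 5·67 + 6·527 = 3738
Change in Z: 3738 − 3258 = 480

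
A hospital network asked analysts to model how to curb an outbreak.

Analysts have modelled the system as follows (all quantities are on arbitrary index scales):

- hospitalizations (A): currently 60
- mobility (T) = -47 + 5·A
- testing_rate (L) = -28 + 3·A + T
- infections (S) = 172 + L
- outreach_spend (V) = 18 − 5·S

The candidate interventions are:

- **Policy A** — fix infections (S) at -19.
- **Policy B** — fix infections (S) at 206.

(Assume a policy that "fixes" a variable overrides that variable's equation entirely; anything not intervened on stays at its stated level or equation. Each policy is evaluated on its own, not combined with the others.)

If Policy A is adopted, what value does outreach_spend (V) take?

Policy A (S := -19):
  A = 60
  T = -47 + 5·60 = 253
  L = -28 + 3·60 + 253 = 405
  S = -19
  V = 18 − 5·(-19) = 113

113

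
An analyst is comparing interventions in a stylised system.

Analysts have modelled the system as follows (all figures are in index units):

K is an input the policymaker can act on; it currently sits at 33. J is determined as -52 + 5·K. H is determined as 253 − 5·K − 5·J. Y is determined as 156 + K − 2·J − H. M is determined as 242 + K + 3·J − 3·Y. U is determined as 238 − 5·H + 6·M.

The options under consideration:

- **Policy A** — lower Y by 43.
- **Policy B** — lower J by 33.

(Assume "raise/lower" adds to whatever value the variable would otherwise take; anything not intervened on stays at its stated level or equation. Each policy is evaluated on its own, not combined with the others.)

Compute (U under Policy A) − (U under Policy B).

411

Policy A (Y − 43):
  K = 33
  J = -52 + 5·33 = 113
  H = 253 − 5·33 − 5·113 = -477
  Y = 156 + 33 − 2·113 − (-477) (−43 from intervention) = 397
  M = 242 + 33 + 3·113 − 3·397 = -577
  U = 238 − 5·(-477) + 6·(-577) = -839
Policy B (J − 33):
  K = 33
  J = -52 + 5·33 (−33 from intervention) = 80
  H = 253 − 5·33 − 5·80 = -312
  Y = 156 + 33 − 2·80 − (-312) = 341
  M = 242 + 33 + 3·80 − 3·341 = -508
  U = 238 − 5·(-312) + 6·(-508) = -1250
U: -839 − (-1250) = 411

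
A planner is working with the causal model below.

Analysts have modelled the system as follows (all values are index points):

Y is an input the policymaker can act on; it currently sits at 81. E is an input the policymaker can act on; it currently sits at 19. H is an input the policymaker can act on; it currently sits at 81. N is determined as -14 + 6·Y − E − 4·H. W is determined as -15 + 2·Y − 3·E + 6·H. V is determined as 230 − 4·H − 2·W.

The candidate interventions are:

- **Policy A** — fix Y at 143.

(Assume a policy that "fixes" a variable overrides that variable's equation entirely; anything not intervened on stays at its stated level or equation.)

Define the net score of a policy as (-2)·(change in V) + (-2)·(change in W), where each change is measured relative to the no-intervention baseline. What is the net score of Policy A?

248

Baseline:
  Y = 81
  E = 19
  H = 81
  W = -15 + 2·81 − 3·19 + 6·81 = 576
  V = 230 − 4·81 − 2·576 = -1246
Policy A (Y := 143):
  Y = 143
  E = 19
  H = 81
  W = -15 + 2·143 − 3·19 + 6·81 = 700
  V = 230 − 4·81 − 2·700 = -1494
ΔV = -1494 − (-1246) = -248; ΔW = 700 − 576 = 124
Score = (-2)·(-248) + (-2)·124 = 248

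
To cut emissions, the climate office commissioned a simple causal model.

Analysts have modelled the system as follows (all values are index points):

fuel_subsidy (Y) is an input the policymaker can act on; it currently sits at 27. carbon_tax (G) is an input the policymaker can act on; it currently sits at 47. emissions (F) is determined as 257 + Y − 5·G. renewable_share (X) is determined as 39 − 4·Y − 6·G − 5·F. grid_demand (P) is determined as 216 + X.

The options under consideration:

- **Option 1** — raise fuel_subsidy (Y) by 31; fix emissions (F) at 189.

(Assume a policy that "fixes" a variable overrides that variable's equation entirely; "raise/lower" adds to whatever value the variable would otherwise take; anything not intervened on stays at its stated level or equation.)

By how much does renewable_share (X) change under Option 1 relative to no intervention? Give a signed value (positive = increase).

Baseline:
  Y = 27
  G = 47
  F = 257 + 27 − 5·47 = 49
  X = 39 − 4·27 − 6·47 − 5·49 = -596
Option 1 (Y + 31, F := 189):
  Y = 27 + 31 = 58
  G = 47
  F = 189
  X = 39 − 4·58 − 6·47 − 5·189 = -1420
Change in X: -1420 − (-596) = -824

-824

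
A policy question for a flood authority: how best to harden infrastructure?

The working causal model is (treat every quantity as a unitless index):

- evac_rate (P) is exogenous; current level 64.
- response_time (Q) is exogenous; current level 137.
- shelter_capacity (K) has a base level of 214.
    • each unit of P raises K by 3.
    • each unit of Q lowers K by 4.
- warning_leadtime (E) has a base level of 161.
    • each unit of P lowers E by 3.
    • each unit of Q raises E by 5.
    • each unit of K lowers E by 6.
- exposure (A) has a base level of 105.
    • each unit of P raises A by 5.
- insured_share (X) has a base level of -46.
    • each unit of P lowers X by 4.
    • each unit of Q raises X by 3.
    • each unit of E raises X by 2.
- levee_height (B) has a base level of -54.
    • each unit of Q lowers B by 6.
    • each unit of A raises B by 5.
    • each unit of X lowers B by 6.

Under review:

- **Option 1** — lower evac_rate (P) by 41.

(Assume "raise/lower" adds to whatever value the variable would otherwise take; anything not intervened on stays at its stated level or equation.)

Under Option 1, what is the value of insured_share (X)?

Option 1 (P − 41):
  P = 64 − 41 = 23
  Q = 137
  K = 214 + 3·23 − 4·137 = -265
  E = 161 − 3·23 + 5·137 − 6·(-265) = 2367
  X = -46 − 4·23 + 3·137 + 2·2367 = 5007

5007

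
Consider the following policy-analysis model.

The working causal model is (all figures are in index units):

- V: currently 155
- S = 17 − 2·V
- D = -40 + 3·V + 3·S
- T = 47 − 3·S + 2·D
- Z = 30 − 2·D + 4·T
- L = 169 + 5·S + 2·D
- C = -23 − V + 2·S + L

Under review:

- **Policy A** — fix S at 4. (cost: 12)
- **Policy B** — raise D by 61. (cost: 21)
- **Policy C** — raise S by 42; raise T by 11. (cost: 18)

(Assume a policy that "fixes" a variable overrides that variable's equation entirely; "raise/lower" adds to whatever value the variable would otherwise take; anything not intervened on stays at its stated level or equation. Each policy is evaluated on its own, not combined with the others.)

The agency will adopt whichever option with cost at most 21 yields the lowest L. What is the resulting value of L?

Policy A (S := 4):
  V = 155
  S = 4
  D = -40 + 3·155 + 3·4 = 437
  L = 169 + 5·4 + 2·437 = 1063
Policy B (D + 61):
  V = 155
  S = 17 − 2·155 = -293
  D = -40 + 3·155 + 3·(-293) (+61 from intervention) = -393
  L = 169 + 5·(-293) + 2·(-393) = -2082
Policy C (S + 42, T + 11):
  V = 155
  S = 17 − 2·155 (+42 from intervention) = -251
  D = -40 + 3·155 + 3·(-251) = -328
  L = 169 + 5·(-251) + 2·(-328) = -1742
Comparing — Policy A: L=1063, Policy B: L=-2082, Policy C: L=-1742. Lowest is -2082 (Policy B).

-2082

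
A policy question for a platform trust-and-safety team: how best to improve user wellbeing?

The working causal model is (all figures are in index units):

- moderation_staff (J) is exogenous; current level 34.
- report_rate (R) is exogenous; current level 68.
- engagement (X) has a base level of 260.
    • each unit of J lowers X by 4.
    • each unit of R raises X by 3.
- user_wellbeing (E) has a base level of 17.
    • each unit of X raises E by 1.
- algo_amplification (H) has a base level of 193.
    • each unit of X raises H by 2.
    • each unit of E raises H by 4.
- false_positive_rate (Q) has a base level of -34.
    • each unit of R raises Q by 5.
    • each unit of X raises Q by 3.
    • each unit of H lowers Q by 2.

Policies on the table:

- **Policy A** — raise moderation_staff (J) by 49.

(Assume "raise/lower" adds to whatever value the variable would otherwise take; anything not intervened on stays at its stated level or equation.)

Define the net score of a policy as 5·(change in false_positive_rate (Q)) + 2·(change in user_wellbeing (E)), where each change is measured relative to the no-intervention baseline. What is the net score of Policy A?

8428

Baseline:
  J = 34
  R = 68
  X = 260 − 4·34 + 3·68 = 328
  E = 17 + 328 = 345
  H = 193 + 2·328 + 4·345 = 2229
  Q = -34 + 5·68 + 3·328 − 2·2229 = -3168
Policy A (J + 49):
  J = 34 + 49 = 83
  R = 68
  X = 260 − 4·83 + 3·68 = 132
  E = 17 + 132 = 149
  H = 193 + 2·132 + 4·149 = 1053
  Q = -34 + 5·68 + 3·132 − 2·1053 = -1404
ΔQ = -1404 − (-3168) = 1764; ΔE = 149 − 345 = -196
Score = 5·1764 + 2·(-196) = 8428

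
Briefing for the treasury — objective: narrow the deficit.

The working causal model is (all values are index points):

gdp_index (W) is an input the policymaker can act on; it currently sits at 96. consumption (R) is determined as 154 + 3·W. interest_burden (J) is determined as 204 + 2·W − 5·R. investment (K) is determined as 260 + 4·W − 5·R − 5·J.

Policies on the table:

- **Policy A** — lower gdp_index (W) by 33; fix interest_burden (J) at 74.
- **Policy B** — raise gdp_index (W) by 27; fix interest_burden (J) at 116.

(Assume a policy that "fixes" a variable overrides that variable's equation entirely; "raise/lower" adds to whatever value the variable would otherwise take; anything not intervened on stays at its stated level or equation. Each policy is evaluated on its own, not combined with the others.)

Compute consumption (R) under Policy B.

Policy B (W + 27, J := 116):
  W = 96 + 27 = 123
  R = 154 + 3·123 = 523

523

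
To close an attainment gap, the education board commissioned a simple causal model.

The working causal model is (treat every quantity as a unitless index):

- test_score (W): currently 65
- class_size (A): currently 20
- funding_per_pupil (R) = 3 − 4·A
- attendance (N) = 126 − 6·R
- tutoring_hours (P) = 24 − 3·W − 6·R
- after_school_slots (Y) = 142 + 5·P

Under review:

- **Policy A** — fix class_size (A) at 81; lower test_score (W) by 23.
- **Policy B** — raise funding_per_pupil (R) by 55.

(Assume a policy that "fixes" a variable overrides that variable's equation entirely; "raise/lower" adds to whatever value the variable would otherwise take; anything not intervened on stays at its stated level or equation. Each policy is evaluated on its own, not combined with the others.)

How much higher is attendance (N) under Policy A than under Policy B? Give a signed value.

1794

Policy A (A := 81, W − 23):
  A = 81
  R = 3 − 4·81 = -321
  N = 126 − 6·(-321) = 2052
Policy B (R + 55):
  A = 20
  R = 3 − 4·20 (+55 from intervention) = -22
  N = 126 − 6·(-22) = 258
N: 2052 − 258 = 1794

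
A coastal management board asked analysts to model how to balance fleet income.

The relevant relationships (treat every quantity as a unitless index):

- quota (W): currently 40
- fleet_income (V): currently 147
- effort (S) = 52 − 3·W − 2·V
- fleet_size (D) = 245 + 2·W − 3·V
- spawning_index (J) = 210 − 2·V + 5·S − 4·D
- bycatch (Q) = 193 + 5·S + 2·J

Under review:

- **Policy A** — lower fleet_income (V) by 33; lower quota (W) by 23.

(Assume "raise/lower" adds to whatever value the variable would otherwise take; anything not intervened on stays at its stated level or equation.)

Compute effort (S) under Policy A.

Policy A (V − 33, W − 23):
  W = 40 − 23 = 17
  V = 147 − 33 = 114
  S = 52 − 3·17 − 2·114 = -227

-227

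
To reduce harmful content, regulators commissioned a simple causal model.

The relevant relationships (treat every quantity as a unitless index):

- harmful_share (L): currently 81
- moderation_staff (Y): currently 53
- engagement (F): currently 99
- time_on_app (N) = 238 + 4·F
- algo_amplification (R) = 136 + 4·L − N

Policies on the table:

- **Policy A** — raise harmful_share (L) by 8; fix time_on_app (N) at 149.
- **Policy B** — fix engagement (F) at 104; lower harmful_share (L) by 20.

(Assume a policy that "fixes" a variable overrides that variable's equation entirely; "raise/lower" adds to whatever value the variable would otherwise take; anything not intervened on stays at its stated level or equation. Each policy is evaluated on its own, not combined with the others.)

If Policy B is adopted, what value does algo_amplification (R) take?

Policy B (F := 104, L − 20):
  L = 81 − 20 = 61
  F = 104
  N = 238 + 4·104 = 654
  R = 136 + 4·61 − 654 = -274

-274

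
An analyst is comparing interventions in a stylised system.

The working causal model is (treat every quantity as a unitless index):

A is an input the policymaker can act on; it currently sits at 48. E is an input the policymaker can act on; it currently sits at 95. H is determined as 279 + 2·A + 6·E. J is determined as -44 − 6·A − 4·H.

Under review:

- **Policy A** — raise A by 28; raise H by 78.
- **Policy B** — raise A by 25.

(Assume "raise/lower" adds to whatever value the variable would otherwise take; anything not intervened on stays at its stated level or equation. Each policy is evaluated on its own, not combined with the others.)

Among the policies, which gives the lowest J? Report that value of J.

-4816

Policy A (A + 28, H + 78):
  A = 48 + 28 = 76
  E = 95
  H = 279 + 2·76 + 6·95 (+78 from intervention) = 1079
  J = -44 − 6·76 − 4·1079 = -4816
Policy B (A + 25):
  A = 48 + 25 = 73
  E = 95
  H = 279 + 2·73 + 6·95 = 995
  J = -44 − 6·73 − 4·995 = -4462
Comparing — Policy A: J=-4816, Policy B: J=-4462. Lowest is -4816 (Policy A).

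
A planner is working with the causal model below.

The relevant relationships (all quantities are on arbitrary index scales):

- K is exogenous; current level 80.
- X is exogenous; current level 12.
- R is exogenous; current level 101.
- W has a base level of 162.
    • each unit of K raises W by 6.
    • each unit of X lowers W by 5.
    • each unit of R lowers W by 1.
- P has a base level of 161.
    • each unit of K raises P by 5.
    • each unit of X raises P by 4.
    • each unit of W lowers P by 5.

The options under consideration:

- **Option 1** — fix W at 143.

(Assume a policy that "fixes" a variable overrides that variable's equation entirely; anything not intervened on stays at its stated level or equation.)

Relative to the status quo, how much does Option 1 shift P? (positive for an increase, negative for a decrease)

1690

Baseline:
  K = 80
  X = 12
  R = 101
  W = 162 + 6·80 − 5·12 − 101 = 481
  P = 161 + 5·80 + 4·12 − 5·481 = -1796
Option 1 (W := 143):
  K = 80
  X = 12
  R = 101
  W = 143
  P = 161 + 5·80 + 4·12 − 5·143 = -106
Change in P: -106 − (-1796) = 1690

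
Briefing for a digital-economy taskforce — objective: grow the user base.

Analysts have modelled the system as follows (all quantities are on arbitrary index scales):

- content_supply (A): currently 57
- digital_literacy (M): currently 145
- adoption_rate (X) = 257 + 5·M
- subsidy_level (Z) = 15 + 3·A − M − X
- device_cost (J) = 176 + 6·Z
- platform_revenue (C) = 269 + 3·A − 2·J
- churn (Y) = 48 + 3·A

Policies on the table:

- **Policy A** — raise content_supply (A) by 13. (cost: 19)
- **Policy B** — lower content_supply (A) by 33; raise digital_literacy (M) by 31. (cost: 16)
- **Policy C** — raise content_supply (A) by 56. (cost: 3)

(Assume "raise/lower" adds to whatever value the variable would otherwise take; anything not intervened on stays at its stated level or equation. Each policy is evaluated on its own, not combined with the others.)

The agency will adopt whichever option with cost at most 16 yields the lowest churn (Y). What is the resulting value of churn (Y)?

120

Policy B (A − 33, M + 31):
  A = 57 − 33 = 24
  Y = 48 + 3·24 = 120
Policy C (A + 56):
  A = 57 + 56 = 113
  Y = 48 + 3·113 = 387
Comparing — Policy B: Y=120, Policy C: Y=387. Lowest is 120 (Policy B).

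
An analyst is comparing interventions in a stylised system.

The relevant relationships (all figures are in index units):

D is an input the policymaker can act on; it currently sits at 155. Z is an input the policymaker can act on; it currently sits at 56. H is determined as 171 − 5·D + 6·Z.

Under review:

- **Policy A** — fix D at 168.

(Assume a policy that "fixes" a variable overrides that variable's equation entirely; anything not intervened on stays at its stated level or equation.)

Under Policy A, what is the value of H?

Policy A (D := 168):
  D = 168
  Z = 56
  H = 171 − 5·168 + 6·56 = -333

-333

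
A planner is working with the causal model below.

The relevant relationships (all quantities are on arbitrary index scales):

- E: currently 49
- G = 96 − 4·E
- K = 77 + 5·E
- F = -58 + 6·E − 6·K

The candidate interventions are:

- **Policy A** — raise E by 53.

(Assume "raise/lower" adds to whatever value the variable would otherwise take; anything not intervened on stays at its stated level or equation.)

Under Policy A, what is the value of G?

-312

Policy A (E + 53):
  E = 49 + 53 = 102
  G = 96 − 4·102 = -312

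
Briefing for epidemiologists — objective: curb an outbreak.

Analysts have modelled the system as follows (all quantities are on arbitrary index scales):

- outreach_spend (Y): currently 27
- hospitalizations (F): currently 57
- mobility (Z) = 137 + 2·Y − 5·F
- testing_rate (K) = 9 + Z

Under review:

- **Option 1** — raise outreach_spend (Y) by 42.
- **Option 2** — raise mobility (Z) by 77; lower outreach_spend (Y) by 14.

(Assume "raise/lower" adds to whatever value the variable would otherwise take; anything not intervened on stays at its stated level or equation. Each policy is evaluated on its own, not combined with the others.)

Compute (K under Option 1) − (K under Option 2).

Option 1 (Y + 42):
  Y = 27 + 42 = 69
  F = 57
  Z = 137 + 2·69 − 5·57 = -10
  K = 9 + (-10) = -1
Option 2 (Z + 77, Y − 14):
  Y = 27 − 14 = 13
  F = 57
  Z = 137 + 2·13 − 5·57 (+77 from intervention) = -45
  K = 9 + (-45) = -36
K: -1 − (-36) = 35

35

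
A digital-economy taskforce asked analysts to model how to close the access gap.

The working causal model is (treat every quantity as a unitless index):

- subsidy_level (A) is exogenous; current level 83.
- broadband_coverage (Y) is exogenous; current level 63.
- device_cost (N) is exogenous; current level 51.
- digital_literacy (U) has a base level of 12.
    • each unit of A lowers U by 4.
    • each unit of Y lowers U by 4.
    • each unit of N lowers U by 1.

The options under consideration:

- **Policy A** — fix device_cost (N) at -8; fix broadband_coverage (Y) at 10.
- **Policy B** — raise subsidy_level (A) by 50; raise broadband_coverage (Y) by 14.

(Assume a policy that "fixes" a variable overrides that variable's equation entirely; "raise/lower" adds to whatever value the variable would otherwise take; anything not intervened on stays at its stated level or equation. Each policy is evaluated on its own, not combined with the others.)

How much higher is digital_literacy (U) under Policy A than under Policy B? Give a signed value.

Policy A (N := -8, Y := 10):
  A = 83
  Y = 10
  N = -8
  U = 12 − 4·83 − 4·10 − (-8) = -352
Policy B (A + 50, Y + 14):
  A = 83 + 50 = 133
  Y = 63 + 14 = 77
  N = 51
  U = 12 − 4·133 − 4·77 − 51 = -879
U: -352 − (-879) = 527

527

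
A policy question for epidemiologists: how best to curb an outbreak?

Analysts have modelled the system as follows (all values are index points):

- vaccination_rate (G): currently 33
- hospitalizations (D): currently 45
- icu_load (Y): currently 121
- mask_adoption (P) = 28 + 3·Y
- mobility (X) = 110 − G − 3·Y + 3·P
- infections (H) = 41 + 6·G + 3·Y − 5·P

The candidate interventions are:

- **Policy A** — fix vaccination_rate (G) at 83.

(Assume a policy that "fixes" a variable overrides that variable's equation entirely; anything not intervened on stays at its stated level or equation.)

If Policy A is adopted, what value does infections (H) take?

Policy A (G := 83):
  G = 83
  Y = 121
  P = 28 + 3·121 = 391
  H = 41 + 6·83 + 3·121 − 5·391 = -1053

-1053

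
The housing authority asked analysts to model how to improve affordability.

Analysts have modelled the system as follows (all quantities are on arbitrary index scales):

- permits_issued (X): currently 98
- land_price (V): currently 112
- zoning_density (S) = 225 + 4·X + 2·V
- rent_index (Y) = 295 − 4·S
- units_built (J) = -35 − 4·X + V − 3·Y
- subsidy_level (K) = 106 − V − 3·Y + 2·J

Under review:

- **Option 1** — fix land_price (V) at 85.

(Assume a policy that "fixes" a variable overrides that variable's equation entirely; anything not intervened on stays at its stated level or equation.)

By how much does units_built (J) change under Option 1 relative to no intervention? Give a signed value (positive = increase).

Baseline:
  X = 98
  V = 112
  S = 225 + 4·98 + 2·112 = 841
  Y = 295 − 4·841 = -3069
  J = -35 − 4·98 + 112 − 3·(-3069) = 8892
Option 1 (V := 85):
  X = 98
  V = 85
  S = 225 + 4·98 + 2·85 = 787
  Y = 295 − 4·787 = -2853
  J = -35 − 4·98 + 85 − 3·(-2853) = 8217
Change in J: 8217 − 8892 = -675

-675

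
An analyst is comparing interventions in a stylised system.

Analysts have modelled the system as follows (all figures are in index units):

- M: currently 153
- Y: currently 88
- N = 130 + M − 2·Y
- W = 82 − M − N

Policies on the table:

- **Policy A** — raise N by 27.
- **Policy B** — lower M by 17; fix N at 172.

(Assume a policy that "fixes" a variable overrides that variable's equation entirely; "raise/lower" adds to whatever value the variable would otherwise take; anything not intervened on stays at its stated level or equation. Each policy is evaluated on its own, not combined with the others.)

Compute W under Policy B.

-226

Policy B (M − 17, N := 172):
  M = 153 − 17 = 136
  Y = 88
  N = 172
  W = 82 − 136 − 172 = -226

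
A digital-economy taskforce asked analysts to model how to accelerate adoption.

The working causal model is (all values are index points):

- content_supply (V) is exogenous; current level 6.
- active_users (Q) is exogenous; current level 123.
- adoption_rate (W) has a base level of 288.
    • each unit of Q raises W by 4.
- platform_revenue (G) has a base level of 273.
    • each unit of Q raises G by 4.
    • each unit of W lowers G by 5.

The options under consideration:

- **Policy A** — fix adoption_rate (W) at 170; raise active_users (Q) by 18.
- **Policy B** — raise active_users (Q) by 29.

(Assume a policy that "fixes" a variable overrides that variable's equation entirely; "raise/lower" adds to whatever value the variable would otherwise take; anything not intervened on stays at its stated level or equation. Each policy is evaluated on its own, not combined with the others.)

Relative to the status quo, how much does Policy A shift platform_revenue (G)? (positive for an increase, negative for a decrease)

3122

Baseline:
  Q = 123
  W = 288 + 4·123 = 780
  G = 273 + 4·123 − 5·780 = -3135
Policy A (W := 170, Q + 18):
  Q = 123 + 18 = 141
  W = 170
  G = 273 + 4·141 − 5·170 = -13
Change in G: -13 − (-3135) = 3122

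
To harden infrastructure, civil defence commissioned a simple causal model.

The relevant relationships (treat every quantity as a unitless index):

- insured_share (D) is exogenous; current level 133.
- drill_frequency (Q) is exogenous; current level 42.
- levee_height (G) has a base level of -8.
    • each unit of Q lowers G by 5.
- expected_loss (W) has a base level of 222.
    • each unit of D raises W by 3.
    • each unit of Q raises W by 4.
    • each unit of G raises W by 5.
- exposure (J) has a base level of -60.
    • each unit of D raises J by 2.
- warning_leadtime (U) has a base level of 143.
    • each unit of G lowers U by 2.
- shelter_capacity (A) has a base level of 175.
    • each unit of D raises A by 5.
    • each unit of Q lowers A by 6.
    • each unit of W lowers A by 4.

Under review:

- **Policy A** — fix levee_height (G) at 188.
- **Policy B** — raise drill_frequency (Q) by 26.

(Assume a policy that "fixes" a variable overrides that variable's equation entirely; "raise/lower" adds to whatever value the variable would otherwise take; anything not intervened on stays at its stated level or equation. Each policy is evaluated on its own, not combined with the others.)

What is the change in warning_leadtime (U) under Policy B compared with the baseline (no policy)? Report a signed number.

260

Baseline:
  Q = 42
  G = -8 − 5·42 = -218
  U = 143 − 2·(-218) = 579
Policy B (Q + 26):
  Q = 42 + 26 = 68
  G = -8 − 5·68 = -348
  U = 143 − 2·(-348) = 839
Change in U: 839 − 579 = 260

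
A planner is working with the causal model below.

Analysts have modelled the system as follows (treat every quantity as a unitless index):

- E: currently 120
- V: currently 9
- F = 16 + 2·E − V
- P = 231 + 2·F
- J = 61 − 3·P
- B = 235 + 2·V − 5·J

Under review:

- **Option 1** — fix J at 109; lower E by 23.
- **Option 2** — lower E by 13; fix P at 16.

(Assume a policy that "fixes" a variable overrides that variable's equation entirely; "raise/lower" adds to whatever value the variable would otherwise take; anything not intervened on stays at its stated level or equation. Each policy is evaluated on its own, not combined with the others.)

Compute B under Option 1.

-292

Option 1 (J := 109, E − 23):
  E = 120 − 23 = 97
  V = 9
  F = 16 + 2·97 − 9 = 201
  P = 231 + 2·201 = 633
  J = 109
  B = 235 + 2·9 − 5·109 = -292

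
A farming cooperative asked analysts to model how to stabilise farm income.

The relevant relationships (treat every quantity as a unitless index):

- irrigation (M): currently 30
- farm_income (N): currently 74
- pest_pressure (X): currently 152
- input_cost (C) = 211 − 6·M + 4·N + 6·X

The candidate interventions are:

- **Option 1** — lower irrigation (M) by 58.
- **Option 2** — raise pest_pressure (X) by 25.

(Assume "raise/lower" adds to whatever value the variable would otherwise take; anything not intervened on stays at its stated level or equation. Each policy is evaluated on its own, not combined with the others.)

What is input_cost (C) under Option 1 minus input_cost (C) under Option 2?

198

Option 1 (M − 58):
  M = 30 − 58 = -28
  N = 74
  X = 152
  C = 211 − 6·(-28) + 4·74 + 6·152 = 1587
Option 2 (X + 25):
  M = 30
  N = 74
  X = 152 + 25 = 177
  C = 211 − 6·30 + 4·74 + 6·177 = 1389
C: 1587 − 1389 = 198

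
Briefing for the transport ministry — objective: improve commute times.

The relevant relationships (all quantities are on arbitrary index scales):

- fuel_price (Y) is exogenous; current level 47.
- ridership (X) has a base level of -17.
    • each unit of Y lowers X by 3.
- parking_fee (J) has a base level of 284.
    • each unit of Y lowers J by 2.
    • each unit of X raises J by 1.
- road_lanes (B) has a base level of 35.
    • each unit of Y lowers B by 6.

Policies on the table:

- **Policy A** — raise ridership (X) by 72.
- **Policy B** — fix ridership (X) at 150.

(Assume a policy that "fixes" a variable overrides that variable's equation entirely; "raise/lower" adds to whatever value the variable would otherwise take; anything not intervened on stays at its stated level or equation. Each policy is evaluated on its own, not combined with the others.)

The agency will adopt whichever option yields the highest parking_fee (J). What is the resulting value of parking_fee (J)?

340

Policy A (X + 72):
  Y = 47
  X = -17 − 3·47 (+72 from intervention) = -86
  J = 284 − 2·47 + (-86) = 104
Policy B (X := 150):
  Y = 47
  X = 150
  J = 284 − 2·47 + 150 = 340
Comparing — Policy A: J=104, Policy B: J=340. Highest is 340 (Policy B).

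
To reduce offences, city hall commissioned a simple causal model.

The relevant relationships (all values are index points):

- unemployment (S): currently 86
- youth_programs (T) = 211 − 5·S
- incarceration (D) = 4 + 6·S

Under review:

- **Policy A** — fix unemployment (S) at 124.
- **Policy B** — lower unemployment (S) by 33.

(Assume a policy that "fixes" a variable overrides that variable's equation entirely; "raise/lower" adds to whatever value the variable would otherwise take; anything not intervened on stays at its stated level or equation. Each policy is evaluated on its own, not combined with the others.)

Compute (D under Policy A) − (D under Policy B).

426

Policy A (S := 124):
  S = 124
  D = 4 + 6·124 = 748
Policy B (S − 33):
  S = 86 − 33 = 53
  D = 4 + 6·53 = 322
D: 748 − 322 = 426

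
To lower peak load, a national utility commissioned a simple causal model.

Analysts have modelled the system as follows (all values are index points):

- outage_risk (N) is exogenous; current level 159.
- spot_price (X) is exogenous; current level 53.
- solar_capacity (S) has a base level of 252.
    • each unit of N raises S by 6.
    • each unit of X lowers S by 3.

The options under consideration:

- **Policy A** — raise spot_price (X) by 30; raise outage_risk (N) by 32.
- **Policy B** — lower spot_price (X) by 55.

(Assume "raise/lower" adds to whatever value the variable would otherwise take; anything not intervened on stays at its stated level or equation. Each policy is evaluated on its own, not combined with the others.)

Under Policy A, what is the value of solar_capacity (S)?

Policy A (X + 30, N + 32):
  N = 159 + 32 = 191
  X = 53 + 30 = 83
  S = 252 + 6·191 − 3·83 = 1149

1149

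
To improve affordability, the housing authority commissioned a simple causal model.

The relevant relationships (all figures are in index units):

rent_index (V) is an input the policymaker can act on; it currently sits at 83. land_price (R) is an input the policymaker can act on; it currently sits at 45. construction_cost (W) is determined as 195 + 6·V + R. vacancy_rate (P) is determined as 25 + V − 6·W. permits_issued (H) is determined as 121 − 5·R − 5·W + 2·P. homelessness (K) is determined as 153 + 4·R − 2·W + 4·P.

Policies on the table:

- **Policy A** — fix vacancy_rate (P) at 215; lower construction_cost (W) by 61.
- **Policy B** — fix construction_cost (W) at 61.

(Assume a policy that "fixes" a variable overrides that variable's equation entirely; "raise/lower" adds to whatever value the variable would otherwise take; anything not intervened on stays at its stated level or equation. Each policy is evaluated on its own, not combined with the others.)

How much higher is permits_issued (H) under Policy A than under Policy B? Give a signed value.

Policy A (P := 215, W − 61):
  V = 83
  R = 45
  W = 195 + 6·83 + 45 (−61 from intervention) = 677
  P = 215
  H = 121 − 5·45 − 5·677 + 2·215 = -3059
Policy B (W := 61):
  V = 83
  R = 45
  W = 61
  P = 25 + 83 − 6·61 = -258
  H = 121 − 5·45 − 5·61 + 2·(-258) = -925
H: -3059 − (-925) = -2134

-2134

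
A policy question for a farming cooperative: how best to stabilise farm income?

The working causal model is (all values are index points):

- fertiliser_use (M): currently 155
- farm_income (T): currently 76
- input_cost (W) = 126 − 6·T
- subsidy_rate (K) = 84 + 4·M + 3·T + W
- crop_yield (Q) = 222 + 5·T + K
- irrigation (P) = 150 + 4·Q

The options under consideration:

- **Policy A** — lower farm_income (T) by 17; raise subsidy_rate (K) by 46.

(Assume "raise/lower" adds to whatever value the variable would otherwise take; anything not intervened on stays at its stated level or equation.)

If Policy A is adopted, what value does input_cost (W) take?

-228

Policy A (T − 17, K + 46):
  T = 76 − 17 = 59
  W = 126 − 6·59 = -228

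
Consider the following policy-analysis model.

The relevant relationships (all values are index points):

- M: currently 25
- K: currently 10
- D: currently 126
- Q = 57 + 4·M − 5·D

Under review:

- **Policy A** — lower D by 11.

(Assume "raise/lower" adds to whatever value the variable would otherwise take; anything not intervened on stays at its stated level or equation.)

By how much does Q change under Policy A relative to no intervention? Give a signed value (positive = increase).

Baseline:
  M = 25
  D = 126
  Q = 57 + 4·25 − 5·126 = -473
Policy A (D − 11):
  M = 25
  D = 126 − 11 = 115
  Q = 57 + 4·25 − 5·115 = -418
Change in Q: -418 − (-473) = 55

55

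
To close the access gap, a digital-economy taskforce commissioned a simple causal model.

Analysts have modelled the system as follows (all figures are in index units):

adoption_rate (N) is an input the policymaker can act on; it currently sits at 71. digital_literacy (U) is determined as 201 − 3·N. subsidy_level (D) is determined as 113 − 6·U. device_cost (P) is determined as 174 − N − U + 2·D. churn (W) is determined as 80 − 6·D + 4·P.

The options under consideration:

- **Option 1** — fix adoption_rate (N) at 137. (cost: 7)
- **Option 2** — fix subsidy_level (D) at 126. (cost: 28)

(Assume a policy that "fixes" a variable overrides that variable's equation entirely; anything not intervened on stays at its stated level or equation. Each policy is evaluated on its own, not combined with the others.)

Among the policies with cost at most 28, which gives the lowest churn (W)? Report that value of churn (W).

Option 1 (N := 137):
  N = 137
  U = 201 − 3·137 = -210
  D = 113 − 6·(-210) = 1373
  P = 174 − 137 − (-210) + 2·1373 = 2993
  W = 80 − 6·1373 + 4·2993 = 3814
Option 2 (D := 126):
  N = 71
  U = 201 − 3·71 = -12
  D = 126
  P = 174 − 71 − (-12) + 2·126 = 367
  W = 80 − 6·126 + 4·367 = 792
Comparing — Option 1: W=3814, Option 2: W=792. Lowest is 792 (Option 2).

792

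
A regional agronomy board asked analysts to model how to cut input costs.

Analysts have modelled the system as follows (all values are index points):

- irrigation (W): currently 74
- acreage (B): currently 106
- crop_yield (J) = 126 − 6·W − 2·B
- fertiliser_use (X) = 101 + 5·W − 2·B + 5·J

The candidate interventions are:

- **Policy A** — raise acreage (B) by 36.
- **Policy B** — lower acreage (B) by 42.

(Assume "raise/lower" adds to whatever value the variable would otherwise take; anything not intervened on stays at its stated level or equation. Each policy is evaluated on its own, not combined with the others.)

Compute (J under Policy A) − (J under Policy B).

-156

Policy A (B + 36):
  W = 74
  B = 106 + 36 = 142
  J = 126 − 6·74 − 2·142 = -602
Policy B (B − 42):
  W = 74
  B = 106 − 42 = 64
  J = 126 − 6·74 − 2·64 = -446
J: -602 − (-446) = -156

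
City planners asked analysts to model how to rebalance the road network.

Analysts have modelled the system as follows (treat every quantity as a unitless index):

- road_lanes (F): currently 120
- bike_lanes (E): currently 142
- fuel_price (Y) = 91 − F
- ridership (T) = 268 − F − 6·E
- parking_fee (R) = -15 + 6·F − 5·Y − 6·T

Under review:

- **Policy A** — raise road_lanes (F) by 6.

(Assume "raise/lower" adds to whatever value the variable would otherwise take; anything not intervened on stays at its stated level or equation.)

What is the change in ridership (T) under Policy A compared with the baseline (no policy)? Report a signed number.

Baseline:
  F = 120
  E = 142
  T = 268 − 120 − 6·142 = -704
Policy A (F + 6):
  F = 120 + 6 = 126
  E = 142
  T = 268 − 126 − 6·142 = -710
Change in T: -710 − (-704) = -6

-6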